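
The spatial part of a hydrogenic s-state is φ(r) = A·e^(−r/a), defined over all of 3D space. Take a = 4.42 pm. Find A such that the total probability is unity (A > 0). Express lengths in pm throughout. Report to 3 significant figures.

A ≈ 0.0607 pm^(-3/2)

Normalization requires ∫|φ|² 4πr² dr = 1, integrated from 0 to ∞.
In 3D with spherical symmetry the volume element is 4πr² dr.
The integral (without the A² prefactor) comes out to π·a^3.
Hence A² = 1/[π·a^3].
Plugging in a = 4.42 yields A = 0.06071.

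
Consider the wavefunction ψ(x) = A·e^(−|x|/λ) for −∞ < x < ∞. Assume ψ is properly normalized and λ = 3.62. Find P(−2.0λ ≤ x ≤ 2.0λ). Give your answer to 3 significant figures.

The probability is P = ∫ |ψ|² dx over [−2.0λ, 2.0λ].
The normalization integral ∫|ψ|²dx over the whole domain equals λ·A², and A² cancels in the ratio.
Both integrals are even about x = 0, so only the x ≥ 0 halves are needed (the factors of 2 cancel). In terms of u = x/λ (A² and the length scale cancel between numerator and denominator), P = [∫_{0}^{2.0} e^(-2·u) du] / [∫_{0}^{∞} e^(-2·u) du].
An antiderivative of e^(-2·u) is -e^(-2·u)/2; evaluating from 0 to 2.0 gives 1/2 - e^(-4)/2, while the full integral is 1/2.
Taking the ratio, P = 0.9817.

P ≈ 0.982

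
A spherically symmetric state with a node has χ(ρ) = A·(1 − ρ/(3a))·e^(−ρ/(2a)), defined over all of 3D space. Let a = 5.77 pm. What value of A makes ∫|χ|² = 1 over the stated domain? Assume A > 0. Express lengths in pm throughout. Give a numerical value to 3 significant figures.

We need A² ∫|f|² 4πρ² dρ = 1, taking the integral from 0 to ∞.
Carrying out the integral gives A² · 8·π·a^3/3.
Setting this equal to 1 gives A² = 1/(8·π·a^3/3).
Plugging in a = 5.77 yields A = 0.02493.

A ≈ 0.0249 pm^(-3/2)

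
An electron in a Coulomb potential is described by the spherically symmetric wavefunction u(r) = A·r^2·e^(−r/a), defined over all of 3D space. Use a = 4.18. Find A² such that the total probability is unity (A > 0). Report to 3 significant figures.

Normalization requires ∫|u|² 4πr² dr = 1, integrated from 0 to ∞.
In 3D with spherical symmetry the volume element is 4πr² dr.
With ∫₀^∞ r^6 e^(−αr) dr = 6!/α^7, carrying out the integral gives A² · 45·π·a^7/2.
Hence A² = 1/[45·π·a^7/2].
With a = 4.18: A² = 6.345E-7 and A = 0.0007966.

A^2 ≈ 6.35E-7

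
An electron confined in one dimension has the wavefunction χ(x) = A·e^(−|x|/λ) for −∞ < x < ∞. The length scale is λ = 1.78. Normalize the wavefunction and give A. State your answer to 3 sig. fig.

Require ∫ |χ|² dx = 1 over the whole domain.
With ∫₀^∞ x^0 e^(−αx) dx = 0!/α^1, carrying out the integral gives A² · λ.
With λ = 1.78: A² = 0.5618 and A = 0.7495.

A ≈ 0.750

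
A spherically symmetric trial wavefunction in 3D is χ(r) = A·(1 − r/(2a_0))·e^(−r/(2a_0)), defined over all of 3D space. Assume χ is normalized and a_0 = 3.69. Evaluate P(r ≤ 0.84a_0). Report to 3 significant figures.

P = ∫ |χ|² 4πr² dr over r ≤ 0.84a_0.
Normalization gives A² = 1/(8·π·a_0^3).
Let u = r/a_0; then A², 4π and the length scale all cancel, so P = ∫_{0}^{0.84} u^2·(1 - u/2)^2·e^(-u) du ÷ ∫_{0}^{∞} u^2·(1 - u/2)^2·e^(-u) du.
An antiderivative of u^2·(1 - u/2)^2·e^(-u) is -(u^4/4 + u^2 + 2·u + 2)·e^(-u); evaluating from 0 to 0.84 gives ≈ 0.052956, while the full integral is 2.
The region integral divided by the full integral gives P = 0.02648.

P ≈ 0.0265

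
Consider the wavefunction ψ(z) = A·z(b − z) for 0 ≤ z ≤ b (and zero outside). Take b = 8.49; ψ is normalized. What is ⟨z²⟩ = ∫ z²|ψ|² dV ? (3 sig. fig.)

⟨z²⟩ = ∫ z^2 |ψ|² dz over the full domain.
Since the A² factors cancel between numerator and denominator, ⟨z²⟩ = 2·b^2/7.
With b = 8.49, ⟨z^2⟩ = 20.59.

⟨z^2⟩ ≈ 20.6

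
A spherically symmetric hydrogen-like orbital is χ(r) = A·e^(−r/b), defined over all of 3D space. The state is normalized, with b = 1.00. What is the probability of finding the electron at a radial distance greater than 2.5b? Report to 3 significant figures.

P ≈ 0.125

P = ∫ |χ|² 4πr² dr over r > 2.5b.
A² is fixed by ∫₀^∞ 4πr²|χ|² dr = 1, i.e. A² = (π·b^3)^(−1).
In terms of u = r/b (A², 4π and the length scale all cancel between numerator and denominator), P = [∫_{2.5}^{∞} u^2·e^(-2·u) du] / [∫_{0}^{∞} u^2·e^(-2·u) du].
Using ∫ u^2·e^(-2·u) du = -(2·u^2 + 2·u + 1)·e^(-2·u)/4, the numerator is 37·e^(-5)/8 and the denominator is 1/4.
Taking the ratio yields P = 0.1247.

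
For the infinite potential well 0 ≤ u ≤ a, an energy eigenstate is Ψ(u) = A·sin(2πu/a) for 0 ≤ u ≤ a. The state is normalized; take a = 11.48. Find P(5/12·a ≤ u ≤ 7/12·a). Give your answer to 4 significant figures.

|Ψ|² is the probability density, so P = ∫_{5/12·a}^{7/12·a} |Ψ|² du.
Since A² = 1/(a/2), this is the region integral divided by the full normalization integral.
Substituting t = u/a, A² and the length scale cancel in the ratio: P = ∫_{5/12}^{7/12} sin(2·π·t)^2 dt / ∫_{0}^{1} sin(2·π·t)^2 dt.
Using ∫ sin(2·π·t)^2 dt = t/2 - sin(4·π·t)/(8·π), the numerator is -√(3)/(8·π) + 1/12 and the denominator is 1/2.
The result is P = (-√(3)/4 + π/6)/π.

P ≈ 0.02883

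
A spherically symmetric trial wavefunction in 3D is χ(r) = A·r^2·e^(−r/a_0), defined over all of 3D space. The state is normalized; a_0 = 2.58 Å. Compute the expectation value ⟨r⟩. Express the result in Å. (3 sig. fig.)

⟨r⟩ ≈ 9.03 Å

⟨r⟩ = ∫ r |χ|² 4πr² dr over the full domain.
Evaluating both integrals, ⟨r⟩ = 7·a_0/2.
With a_0 = 2.58, ⟨r⟩ = 9.030.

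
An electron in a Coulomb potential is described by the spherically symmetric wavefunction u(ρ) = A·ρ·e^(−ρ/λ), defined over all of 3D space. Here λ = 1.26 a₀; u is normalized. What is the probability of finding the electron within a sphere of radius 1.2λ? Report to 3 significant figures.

P ≈ 0.0959

Integrate the radial probability density 4πρ²|u|² over ρ ≤ 1.2λ.
The full normalization integral is A²·[3·π·λ^5] = 1, fixing A².
Substituting t = ρ/λ, A², 4π and the length scale all cancel in the ratio: P = ∫_{0}^{1.2} t^4·e^(-2·t) dt / ∫_{0}^{∞} t^4·e^(-2·t) dt.
With ∫ t^4·e^(-2·t) dt = -(t^4/2 + t^3 + 3·t^2/2 + 3·t/2 + 3/4)·e^(-2·t) + C, the region integral is ≈ 0.071901 and the full one is 3/4.
The region integral divided by the full integral gives P = 0.09587.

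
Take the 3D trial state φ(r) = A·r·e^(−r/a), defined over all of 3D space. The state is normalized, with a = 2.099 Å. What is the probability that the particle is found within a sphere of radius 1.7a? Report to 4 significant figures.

P = ∫ |φ|² 4πr² dr over r ≤ 1.7a.
The full normalization integral is A²·[3·π·a^5] = 1, fixing A².
In terms of u = r/a (A², 4π and the length scale all cancel between numerator and denominator), P = [∫_{0}^{1.7} u^4·e^(-2·u) du] / [∫_{0}^{∞} u^4·e^(-2·u) du].
With ∫ u^4·e^(-2·u) du = -(u^4/2 + u^3 + 3·u^2/2 + 3·u/2 + 3/4)·e^(-2·u) + C, the region integral is ≈ 0.191864 and the full one is 3/4.
The region integral divided by the full integral gives P = 0.25582.

P ≈ 0.2558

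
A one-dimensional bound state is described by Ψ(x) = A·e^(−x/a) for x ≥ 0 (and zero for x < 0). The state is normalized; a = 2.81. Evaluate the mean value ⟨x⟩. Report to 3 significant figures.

⟨x⟩ ≈ 1.41

The expectation value is the |Ψ|²-weighted average of x: ∫ x|Ψ|² dx.
With ∫₀^∞ x^1 e^(−αx) dx = 1!/α^2, since the A² factors cancel between numerator and denominator, ⟨x⟩ = a/2.
With a = 2.81, ⟨x⟩ = 1.405.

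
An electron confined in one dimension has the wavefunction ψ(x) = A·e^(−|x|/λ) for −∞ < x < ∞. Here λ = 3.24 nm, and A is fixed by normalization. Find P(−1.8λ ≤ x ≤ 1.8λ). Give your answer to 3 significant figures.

P = ∫_{−1.8λ}^{1.8λ} |ψ(x)|² dx.
Since A² = 1/(λ), this is the region integral divided by the full normalization integral.
Both integrals are even about x = 0, so only the x ≥ 0 halves are needed (the factors of 2 cancel). Let u = x/λ; then A² and the length scale cancel, so P = ∫_{0}^{1.8} e^(-2·u) du ÷ ∫_{0}^{∞} e^(-2·u) du.
An antiderivative of e^(-2·u) is -e^(-2·u)/2; evaluating from 0 to 1.8 gives 1/2 - e^(-18/5)/2, while the full integral is 1/2.
The result is P = 0.9727.

P ≈ 0.973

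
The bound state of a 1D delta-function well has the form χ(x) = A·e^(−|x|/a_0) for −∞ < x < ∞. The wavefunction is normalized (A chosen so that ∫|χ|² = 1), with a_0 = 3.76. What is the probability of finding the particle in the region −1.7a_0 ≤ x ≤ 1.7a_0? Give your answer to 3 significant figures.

P ≈ 0.967

|χ|² is the probability density, so P = ∫_{−1.7a_0}^{1.7a_0} |χ|² dx.
The normalization integral ∫|χ|²dx over the whole domain equals a_0·A², and A² cancels in the ratio.
By symmetry take twice the x ≥ 0 contribution in numerator and denominator; the 2's cancel. Substituting u = x/a_0, A² and the length scale cancel in the ratio: P = ∫_{0}^{1.7} e^(-2·u) du / ∫_{0}^{∞} e^(-2·u) du.
An antiderivative of e^(-2·u) is -e^(-2·u)/2; evaluating from 0 to 1.7 gives 1/2 - e^(-17/5)/2, while the full integral is 1/2.
The result is P = 0.9666.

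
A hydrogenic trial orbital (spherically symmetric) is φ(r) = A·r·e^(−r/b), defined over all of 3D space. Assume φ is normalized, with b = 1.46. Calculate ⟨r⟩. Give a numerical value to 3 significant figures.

⟨r⟩ ≈ 3.65

The expectation value is the |φ|²-weighted average of r: ∫ r|φ|² 4πr² dr.
Recall ∫₀^∞ r^m e^(−r/β) dr = m!·β^(m+1), evaluating both integrals, ⟨r⟩ = 5·b/2.
With b = 1.46, ⟨r⟩ = 3.650.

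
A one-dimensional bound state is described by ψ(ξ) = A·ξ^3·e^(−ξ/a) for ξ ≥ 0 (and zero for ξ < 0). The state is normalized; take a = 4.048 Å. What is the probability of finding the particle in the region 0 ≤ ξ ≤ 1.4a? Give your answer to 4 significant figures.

|ψ|² is the probability density, so P = ∫_{0}^{1.4a} |ψ|² dξ.
With A² fixed by ∫|ψ|² = 1, i.e. A² = (45·a^7/8)^(−1), substitute and integrate.
Let u = ξ/a; then A² and the length scale cancel, so P = ∫_{0}^{1.4} u^6·e^(-2·u) du ÷ ∫_{0}^{∞} u^6·e^(-2·u) du.
Using ∫ u^6·e^(-2·u) du = -(4·u^6 + 12·u^5 + 30·u^4 + 60·u^3 + 90·u^2 + 90·u + 45)·e^(-2·u)/8, the numerator is ≈ 0.137310 and the denominator is 45/8.
This works out to P = 0.024411.

P ≈ 0.02441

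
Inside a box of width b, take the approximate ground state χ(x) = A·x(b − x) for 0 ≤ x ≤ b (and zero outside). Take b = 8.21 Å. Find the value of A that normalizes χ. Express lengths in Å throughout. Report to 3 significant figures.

A ≈ 0.0284 Å^(-5/2)

The normalization condition is ∫|χ|² dx = 1 from 0 to b.
∫|χ|² dx = A²·(b^5/30).
So A² = (b^5/30)^(−1).
Plugging in b = 8.21 yields A = 0.02836.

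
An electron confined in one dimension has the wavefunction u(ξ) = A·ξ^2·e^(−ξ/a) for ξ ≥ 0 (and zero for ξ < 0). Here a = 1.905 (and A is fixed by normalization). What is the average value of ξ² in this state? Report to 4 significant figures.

⟨ξ²⟩ = ∫ ξ^2 |u|² dξ over the full domain.
With ∫₀^∞ ξ^6 e^(−αξ) dξ = 6!/α^7, the ratio of the moment integral to the normalization integral gives ⟨ξ²⟩ = 15·a^2/2.
Putting a = 1.905 gives 27.218.

⟨ξ^2⟩ ≈ 27.22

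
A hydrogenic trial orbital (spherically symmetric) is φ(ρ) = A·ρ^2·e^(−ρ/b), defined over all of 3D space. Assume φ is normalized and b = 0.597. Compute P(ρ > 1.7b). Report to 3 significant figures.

P ≈ 0.942

With dV = 4πρ²dρ, the probability is ∫|φ|² dV over ρ > 1.7b.
A² is fixed by ∫₀^∞ 4πρ²|φ|² dρ = 1, i.e. A² = (45·π·b^7/2)^(−1).
Let u = ρ/b; then A², 4π and the length scale all cancel, so P = ∫_{1.7}^{∞} u^6·e^(-2·u) du ÷ ∫_{0}^{∞} u^6·e^(-2·u) du.
With ∫ u^6·e^(-2·u) du = -(4·u^6 + 12·u^5 + 30·u^4 + 60·u^3 + 90·u^2 + 90·u + 45)·e^(-2·u)/8 + C, the region integral is ≈ 5.2996 and the full one is 45/8.
This evaluates to P = 0.9421.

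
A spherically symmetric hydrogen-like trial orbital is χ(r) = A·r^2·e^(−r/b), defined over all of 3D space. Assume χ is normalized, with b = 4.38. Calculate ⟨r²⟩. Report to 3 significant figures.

The expectation value is the |χ|²-weighted average of r^2: ∫ r^2|χ|² 4πr² dr.
Since the A² factors cancel between numerator and denominator, ⟨r²⟩ = 14·b^2.
Putting b = 4.38 gives 268.6.

⟨r^2⟩ ≈ 269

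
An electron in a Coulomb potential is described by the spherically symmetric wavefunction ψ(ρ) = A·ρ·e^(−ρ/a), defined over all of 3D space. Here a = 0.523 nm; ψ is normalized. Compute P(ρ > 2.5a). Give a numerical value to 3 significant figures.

With dV = 4πρ²dρ, the probability is ∫|ψ|² dV over ρ > 2.5a.
Normalization gives A² = 1/(3·π·a^5).
In terms of u = ρ/a (A², 4π and the length scale all cancel between numerator and denominator), P = [∫_{2.5}^{∞} u^4·e^(-2·u) du] / [∫_{0}^{∞} u^4·e^(-2·u) du].
An antiderivative of u^4·e^(-2·u) is -(u^4/2 + u^3 + 3·u^2/2 + 3·u/2 + 3/4)·e^(-2·u); evaluating from 2.5 to ∞ gives 1569·e^(-5)/32, while the full integral is 3/4.
This evaluates to P = 0.4405.

P ≈ 0.440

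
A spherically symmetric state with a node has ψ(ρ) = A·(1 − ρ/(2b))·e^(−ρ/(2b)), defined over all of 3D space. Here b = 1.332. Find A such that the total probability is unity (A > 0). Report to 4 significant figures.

We need A² ∫|f|² 4πρ² dρ = 1, taking the integral from 0 to ∞.
The angular integral contributes 4π, leaving ∫₀^∞ ρ²|ψ|² dρ.
∫|ψ|² 4πρ² dρ = A²·(8·π·b^3).
Plugging in b = 1.332 yields A = 0.12975.

A ≈ 0.1298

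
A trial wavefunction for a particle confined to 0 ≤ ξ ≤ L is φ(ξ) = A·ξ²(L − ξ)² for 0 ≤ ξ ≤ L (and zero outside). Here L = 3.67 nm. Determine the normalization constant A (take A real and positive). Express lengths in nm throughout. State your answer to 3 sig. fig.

A ≈ 0.0722 nm^(-9/2)

Normalization requires ∫|φ|² dξ = 1, integrated from 0 to L.
Expanding the polynomial and integrating term by term, with φ = A·ξ²(L − ξ)², the integral evaluates to A²·[L^9/630].
Substituting L = 3.67 gives A² = 0.005216, so A = 0.07222.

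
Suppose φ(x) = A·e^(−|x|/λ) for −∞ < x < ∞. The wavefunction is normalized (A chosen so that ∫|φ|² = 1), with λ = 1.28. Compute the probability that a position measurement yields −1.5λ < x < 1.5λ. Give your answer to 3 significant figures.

The probability is P = ∫ |φ|² dx over [−1.5λ, 1.5λ].
With A² fixed by ∫|φ|² = 1, i.e. A² = (λ)^(−1), substitute and integrate.
By symmetry take twice the x ≥ 0 contribution in numerator and denominator; the 2's cancel. Substituting u = x/λ, A² and the length scale cancel in the ratio: P = ∫_{0}^{1.5} e^(-2·u) du / ∫_{0}^{∞} e^(-2·u) du.
With ∫ e^(-2·u) du = -e^(-2·u)/2 + C, the region integral is 1/2 - e^(-3)/2 and the full one is 1/2.
Evaluating gives P = 0.9502.

P ≈ 0.950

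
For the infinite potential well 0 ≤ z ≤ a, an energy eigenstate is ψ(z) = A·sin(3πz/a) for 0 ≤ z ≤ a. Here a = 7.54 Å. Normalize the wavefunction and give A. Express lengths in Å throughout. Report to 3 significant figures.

We need A² ∫|f|² dz = 1, taking the integral from 0 to a.
With ψ = A·sin(3πz/a), the integral evaluates to A²·[a/2].
So A² = (a/2)^(−1).
With a = 7.54: A² = 0.2653 and A = 0.5150.

A ≈ 0.515 Å^(-1/2)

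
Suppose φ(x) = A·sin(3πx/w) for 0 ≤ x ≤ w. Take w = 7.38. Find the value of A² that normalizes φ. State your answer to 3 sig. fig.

We need A² ∫|f|² dx = 1, taking the integral from 0 to w.
Carrying out the integral gives A² · w/2.
Substituting w = 7.38 gives A² = 0.2710, so A = 0.5206.

A^2 ≈ 0.271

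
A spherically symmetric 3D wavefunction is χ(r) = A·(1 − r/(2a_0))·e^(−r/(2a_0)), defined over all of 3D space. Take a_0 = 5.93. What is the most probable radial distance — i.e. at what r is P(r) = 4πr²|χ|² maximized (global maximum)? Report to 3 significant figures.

r ≈ 31.0

The maximum of P(r) = 4πr²|χ|² occurs where its derivative vanishes.
This gives r = a_0·(√(5) + 3).
With a_0 = 5.93, the most probable radial distance is 31.05.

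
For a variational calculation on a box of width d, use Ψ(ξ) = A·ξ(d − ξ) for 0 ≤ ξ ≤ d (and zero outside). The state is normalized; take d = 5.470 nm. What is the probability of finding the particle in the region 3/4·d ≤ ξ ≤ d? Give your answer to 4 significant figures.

|Ψ|² is the probability density, so P = ∫_{3/4·d}^{d} |Ψ|² dξ.
Since A² = 1/(d^5/30), this is the region integral divided by the full normalization integral.
In terms of u = ξ/d (A² and the length scale cancel between numerator and denominator), P = [∫_{3/4}^{1} u^2·(1 - u)^2 du] / [∫_{0}^{1} u^2·(1 - u)^2 du].
An antiderivative of u^2·(1 - u)^2 is u^3·(6·u^2 - 15·u + 10)/30; evaluating from 3/4 to 1 gives ≈ 0.00345052, while the full integral is 1/30.
The result is P = 53/512.

P ≈ 0.1035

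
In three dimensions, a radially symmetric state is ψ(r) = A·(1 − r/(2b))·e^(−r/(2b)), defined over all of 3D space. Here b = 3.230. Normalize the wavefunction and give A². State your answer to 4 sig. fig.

Require ∫ |ψ|² 4πr² dr = 1 over the whole domain.
With ∫₀^∞ r^4 e^(−αr) dr = 4!/α^5, ∫|ψ|² 4πr² dr = A²·(8·π·b^3).
So A² = (8·π·b^3)^(−1).
Substituting b = 3.230 gives A² = 0.0011807, so A = 0.034362.

A^2 ≈ 0.001181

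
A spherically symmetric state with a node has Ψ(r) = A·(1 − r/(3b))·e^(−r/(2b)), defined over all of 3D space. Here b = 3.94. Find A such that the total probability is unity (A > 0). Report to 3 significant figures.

Require ∫ |Ψ|² 4πr² dr = 1 over the whole domain.
Using ∫₀^∞ rⁿ e^(−αr) dr = n!/αⁿ⁺¹, with Ψ = A·(1 − r/(3b))·e^(−r/(2b)), the integral evaluates to A²·[8·π·b^3/3].
So A² = (8·π·b^3/3)^(−1).
Substituting b = 3.94 gives A² = 0.001952, so A = 0.04418.

A ≈ 0.0442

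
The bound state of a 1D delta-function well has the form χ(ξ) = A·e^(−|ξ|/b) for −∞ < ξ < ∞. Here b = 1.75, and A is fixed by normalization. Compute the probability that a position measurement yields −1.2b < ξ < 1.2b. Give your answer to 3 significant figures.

|χ|² is the probability density, so P = ∫_{−1.2b}^{1.2b} |χ|² dξ.
With A² fixed by ∫|χ|² = 1, i.e. A² = (b)^(−1), substitute and integrate.
By symmetry take twice the ξ ≥ 0 contribution in numerator and denominator; the 2's cancel. Let u = ξ/b; then A² and the length scale cancel, so P = ∫_{0}^{1.2} e^(-2·u) du ÷ ∫_{0}^{∞} e^(-2·u) du.
Using ∫ e^(-2·u) du = -e^(-2·u)/2, the numerator is 1/2 - e^(-12/5)/2 and the denominator is 1/2.
The result is P = 0.9093.

P ≈ 0.909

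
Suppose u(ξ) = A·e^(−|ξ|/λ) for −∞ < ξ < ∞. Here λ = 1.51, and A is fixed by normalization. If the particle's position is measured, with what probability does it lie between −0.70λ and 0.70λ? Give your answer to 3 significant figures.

The probability is P = ∫ |u|² dξ over [−0.70λ, 0.70λ].
Since A² = 1/(λ), this is the region integral divided by the full normalization integral.
By symmetry take twice the ξ ≥ 0 contribution in numerator and denominator; the 2's cancel. Let t = ξ/λ; then A² and the length scale cancel, so P = ∫_{0}^{0.70} e^(-2·t) dt ÷ ∫_{0}^{∞} e^(-2·t) dt.
With ∫ e^(-2·t) dt = -e^(-2·t)/2 + C, the region integral is 1/2 - e^(-7/5)/2 and the full one is 1/2.
Taking the ratio, P = 0.7534.

P ≈ 0.753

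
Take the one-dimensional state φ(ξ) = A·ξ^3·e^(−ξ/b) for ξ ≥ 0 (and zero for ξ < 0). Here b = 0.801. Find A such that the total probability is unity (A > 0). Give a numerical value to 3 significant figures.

A ≈ 0.917

Normalization requires ∫|φ|² dξ = 1, integrated from 0 to ∞.
With φ = A·ξ^3·e^(−ξ/b), the integral evaluates to A²·[45·b^7/8].
Setting this equal to 1 gives A² = 1/(45·b^7/8).
With b = 0.801: A² = 0.8403 and A = 0.9167.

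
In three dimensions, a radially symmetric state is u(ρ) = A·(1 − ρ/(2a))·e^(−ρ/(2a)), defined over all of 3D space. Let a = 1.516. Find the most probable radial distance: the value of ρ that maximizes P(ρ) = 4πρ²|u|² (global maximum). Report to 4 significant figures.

ρ ≈ 7.938

The maximum of P(ρ) = 4πρ²|u|² occurs where its derivative vanishes.
Solving yields ρ = a·(√(5) + 3).
With a = 1.516, the most probable radial distance is 7.9379.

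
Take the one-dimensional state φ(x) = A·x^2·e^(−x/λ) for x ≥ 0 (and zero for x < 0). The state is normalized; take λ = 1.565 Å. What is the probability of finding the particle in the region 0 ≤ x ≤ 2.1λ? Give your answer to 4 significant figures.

The probability is P = ∫ |φ|² dx over [0, 2.1λ].
With A² fixed by ∫|φ|² = 1, i.e. A² = (3·λ^5/4)^(−1), substitute and integrate.
In terms of u = x/λ (A² and the length scale cancel between numerator and denominator), P = [∫_{0}^{2.1} u^4·e^(-2·u) du] / [∫_{0}^{∞} u^4·e^(-2·u) du].
With ∫ u^4·e^(-2·u) du = -(u^4/2 + u^3 + 3·u^2/2 + 3·u/2 + 3/4)·e^(-2·u) + C, the region integral is ≈ 0.307630 and the full one is 3/4.
This works out to P = 0.41017.

P ≈ 0.4102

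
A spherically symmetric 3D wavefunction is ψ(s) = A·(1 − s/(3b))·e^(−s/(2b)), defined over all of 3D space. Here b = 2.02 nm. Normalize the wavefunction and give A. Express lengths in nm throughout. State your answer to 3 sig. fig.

A ≈ 0.120 nm^(-3/2)

We need A² ∫|f|² 4πs² ds = 1, taking the integral from 0 to ∞.
(Spherical symmetry: dV = 4πs² ds.)
With ψ = A·(1 − s/(3b))·e^(−s/(2b)), the integral evaluates to A²·[8·π·b^3/3].
Substituting b = 2.02 gives A² = 0.01448, so A = 0.1203.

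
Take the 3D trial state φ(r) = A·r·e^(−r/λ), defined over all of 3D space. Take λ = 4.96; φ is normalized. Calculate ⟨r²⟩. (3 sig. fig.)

⟨r^2⟩ ≈ 185

The expectation value is the |φ|²-weighted average of r^2: ∫ r^2|φ|² 4πr² dr.
Evaluating both integrals, ⟨r²⟩ = 15·λ^2/2.
With λ = 4.96, ⟨r^2⟩ = 184.5.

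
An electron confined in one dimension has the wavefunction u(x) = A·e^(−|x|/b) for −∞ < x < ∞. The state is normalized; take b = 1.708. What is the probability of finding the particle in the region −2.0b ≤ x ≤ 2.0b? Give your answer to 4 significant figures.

P = ∫_{−2.0b}^{2.0b} |u(x)|² dx.
Since A² = 1/(b), this is the region integral divided by the full normalization integral.
Both integrals are even about x = 0, so only the x ≥ 0 halves are needed (the factors of 2 cancel). In terms of t = x/b (A² and the length scale cancel between numerator and denominator), P = [∫_{0}^{2.0} e^(-2·t) dt] / [∫_{0}^{∞} e^(-2·t) dt].
Using ∫ e^(-2·t) dt = -e^(-2·t)/2, the numerator is 1/2 - e^(-4)/2 and the denominator is 1/2.
Evaluating gives P = 0.98168.

P ≈ 0.9817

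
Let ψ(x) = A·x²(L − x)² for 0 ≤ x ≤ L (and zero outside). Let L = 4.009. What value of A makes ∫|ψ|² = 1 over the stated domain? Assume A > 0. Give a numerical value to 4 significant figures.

Require ∫ |ψ|² dx = 1 over the whole domain.
Expanding the polynomial and integrating term by term, with ψ = A·x²(L − x)², the integral evaluates to A²·[L^9/630].
Substituting L = 4.009 gives A² = 0.0023551, so A = 0.048530.

A ≈ 0.04853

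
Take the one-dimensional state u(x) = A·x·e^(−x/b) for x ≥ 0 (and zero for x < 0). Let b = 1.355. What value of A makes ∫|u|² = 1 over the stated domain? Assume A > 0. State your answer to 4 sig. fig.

Require ∫ |u|² dx = 1 over the whole domain.
Recall ∫₀^∞ x^m e^(−x/β) dx = m!·β^(m+1), with u = A·x·e^(−x/b), the integral evaluates to A²·[b^3/4].
Setting this equal to 1 gives A² = 1/(b^3/4).
With b = 1.355: A² = 1.6078 and A = 1.2680.

A ≈ 1.268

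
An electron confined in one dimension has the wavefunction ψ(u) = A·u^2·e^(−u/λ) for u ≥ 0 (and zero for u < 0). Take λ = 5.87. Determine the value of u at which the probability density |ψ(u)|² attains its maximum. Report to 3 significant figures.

The maximum of |ψ(u)|² occurs where its derivative vanishes.
This gives u = 2·λ.
With λ = 5.87, the most probable position is 11.74.

u ≈ 11.7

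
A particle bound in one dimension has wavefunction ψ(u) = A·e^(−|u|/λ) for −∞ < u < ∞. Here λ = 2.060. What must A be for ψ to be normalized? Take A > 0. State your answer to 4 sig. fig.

A ≈ 0.6967

We need A² ∫|f|² du = 1, taking the integral from −∞ to ∞.
Carrying out the integral gives A² · λ.
Hence A² = 1/[λ].
Substituting λ = 2.060 gives A² = 0.48544, so A = 0.69673.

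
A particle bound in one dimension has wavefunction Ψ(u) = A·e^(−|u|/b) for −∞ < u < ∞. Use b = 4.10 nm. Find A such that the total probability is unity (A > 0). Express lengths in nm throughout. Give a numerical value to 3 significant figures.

Normalization requires ∫|Ψ|² du = 1, integrated from −∞ to ∞.
The integral (without the A² prefactor) comes out to b.
So A² = (b)^(−1).
Plugging in b = 4.10 yields A = 0.4939.

A ≈ 0.494 nm^(-1/2)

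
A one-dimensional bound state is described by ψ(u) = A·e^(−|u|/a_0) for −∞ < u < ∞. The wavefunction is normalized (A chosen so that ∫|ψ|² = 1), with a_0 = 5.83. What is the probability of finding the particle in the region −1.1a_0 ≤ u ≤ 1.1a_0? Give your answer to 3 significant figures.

P ≈ 0.889

|ψ|² is the probability density, so P = ∫_{−1.1a_0}^{1.1a_0} |ψ|² du.
The normalization integral ∫|ψ|²du over the whole domain equals a_0·A², and A² cancels in the ratio.
By symmetry take twice the u ≥ 0 contribution in numerator and denominator; the 2's cancel. Let t = u/a_0; then A² and the length scale cancel, so P = ∫_{0}^{1.1} e^(-2·t) dt ÷ ∫_{0}^{∞} e^(-2·t) dt.
An antiderivative of e^(-2·t) is -e^(-2·t)/2; evaluating from 0 to 1.1 gives 1/2 - e^(-11/5)/2, while the full integral is 1/2.
This works out to P = 0.8892.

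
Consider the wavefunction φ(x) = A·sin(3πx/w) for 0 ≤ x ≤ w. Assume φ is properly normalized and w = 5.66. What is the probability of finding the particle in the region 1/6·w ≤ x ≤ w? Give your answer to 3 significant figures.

The probability is P = ∫ |φ|² dx over [1/6·w, w].
The normalization integral ∫|φ|²dx over the whole domain equals w/2·A², and A² cancels in the ratio.
In terms of u = x/w (A² and the length scale cancel between numerator and denominator), P = [∫_{1/6}^{1} sin(3·π·u)^2 du] / [∫_{0}^{1} sin(3·π·u)^2 du].
Using ∫ sin(3·π·u)^2 du = u/2 - sin(6·π·u)/(12·π), the numerator is 5/12 and the denominator is 1/2.
Taking the ratio, P = 5/6.

P ≈ 0.833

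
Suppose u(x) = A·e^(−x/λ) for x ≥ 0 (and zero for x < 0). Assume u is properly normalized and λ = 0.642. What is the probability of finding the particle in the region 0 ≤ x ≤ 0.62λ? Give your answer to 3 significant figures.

P ≈ 0.711

The probability is P = ∫ |u|² dx over [0, 0.62λ].
With A² fixed by ∫|u|² = 1, i.e. A² = (λ/2)^(−1), substitute and integrate.
In terms of t = x/λ (A² and the length scale cancel between numerator and denominator), P = [∫_{0}^{0.62} e^(-2·t) dt] / [∫_{0}^{∞} e^(-2·t) dt].
Using ∫ e^(-2·t) dt = -e^(-2·t)/2, the numerator is 1/2 - e^(-31/25)/2 and the denominator is 1/2.
This works out to P = 0.7106.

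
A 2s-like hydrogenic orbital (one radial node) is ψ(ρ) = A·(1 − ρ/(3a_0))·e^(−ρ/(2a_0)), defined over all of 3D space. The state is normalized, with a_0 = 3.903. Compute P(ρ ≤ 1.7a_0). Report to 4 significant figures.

P = ∫ |ψ|² 4πρ² dρ over ρ ≤ 1.7a_0.
The full normalization integral is A²·[8·π·a_0^3/3] = 1, fixing A².
In terms of u = ρ/a_0 (A², 4π and the length scale all cancel between numerator and denominator), P = [∫_{0}^{1.7} u^2·(1 - u/3)^2·e^(-u) du] / [∫_{0}^{∞} u^2·(1 - u/3)^2·e^(-u) du].
An antiderivative of u^2·(1 - u/3)^2·e^(-u) is (-u^4 + 2·u^3 - 3·u^2 - 6·u - 6)·e^(-u)/9; evaluating from 0 to 1.7 gives ≈ 0.191769, while the full integral is 2/3.
This evaluates to P = 0.28765.

P ≈ 0.2877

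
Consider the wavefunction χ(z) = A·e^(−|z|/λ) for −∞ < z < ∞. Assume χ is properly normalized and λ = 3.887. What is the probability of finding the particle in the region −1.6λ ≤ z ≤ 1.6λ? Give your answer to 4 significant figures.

P = ∫_{−1.6λ}^{1.6λ} |χ(z)|² dz.
The normalization integral ∫|χ|²dz over the whole domain equals λ·A², and A² cancels in the ratio.
Both integrals are even about z = 0, so only the z ≥ 0 halves are needed (the factors of 2 cancel). In terms of u = z/λ (A² and the length scale cancel between numerator and denominator), P = [∫_{0}^{1.6} e^(-2·u) du] / [∫_{0}^{∞} e^(-2·u) du].
With ∫ e^(-2·u) du = -e^(-2·u)/2 + C, the region integral is 1/2 - e^(-16/5)/2 and the full one is 1/2.
Evaluating gives P = 0.95924.

P ≈ 0.9592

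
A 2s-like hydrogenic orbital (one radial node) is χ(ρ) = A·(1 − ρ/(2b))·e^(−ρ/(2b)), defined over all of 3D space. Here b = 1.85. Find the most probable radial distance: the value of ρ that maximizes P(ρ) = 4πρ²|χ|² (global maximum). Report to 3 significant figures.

Set d/dρ [P(ρ) = 4πρ²|χ|²] = 0 and solve for ρ > 0.
This gives ρ = b·(√(5) + 3).
With b = 1.85, the most probable radial distance is 9.687.

ρ ≈ 9.69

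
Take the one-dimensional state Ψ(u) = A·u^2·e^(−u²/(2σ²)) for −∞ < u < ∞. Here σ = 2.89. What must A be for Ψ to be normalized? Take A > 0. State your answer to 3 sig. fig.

The normalization condition is ∫|Ψ|² du = 1 from −∞ to ∞.
With ∫_{−∞}^{∞} u^(2m) e^(−αu²) du = (2m−1)!!·√π / (2^m α^(m+1/2)), carrying out the integral gives A² · 3·√(π)·σ^5/4.
Hence A² = 1/[3·√(π)·σ^5/4].
Plugging in σ = 2.89 yields A = 0.06109.

A ≈ 0.0611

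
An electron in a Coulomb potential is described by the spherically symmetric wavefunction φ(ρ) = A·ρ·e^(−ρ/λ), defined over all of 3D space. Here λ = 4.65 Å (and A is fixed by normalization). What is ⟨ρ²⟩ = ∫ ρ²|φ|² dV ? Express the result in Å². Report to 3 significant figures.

⟨ρ^2⟩ ≈ 162 Å^2

By definition ⟨ρ²⟩ = ∫ ρ^2 |φ(ρ)|² 4πρ² dρ.
Using ∫₀^∞ ρⁿ e^(−αρ) dρ = n!/αⁿ⁺¹, since the A² factors cancel between numerator and denominator, ⟨ρ²⟩ = 15·λ^2/2.
With λ = 4.65, ⟨ρ^2⟩ = 162.2.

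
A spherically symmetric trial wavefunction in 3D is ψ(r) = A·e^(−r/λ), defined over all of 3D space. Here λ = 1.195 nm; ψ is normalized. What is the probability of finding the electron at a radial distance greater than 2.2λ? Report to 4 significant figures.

With dV = 4πr²dr, the probability is ∫|ψ|² dV over r > 2.2λ.
A² is fixed by ∫₀^∞ 4πr²|ψ|² dr = 1, i.e. A² = (π·λ^3)^(−1).
In terms of u = r/λ (A², 4π and the length scale all cancel between numerator and denominator), P = [∫_{2.2}^{∞} u^2·e^(-2·u) du] / [∫_{0}^{∞} u^2·e^(-2·u) du].
Using ∫ u^2·e^(-2·u) du = -(2·u^2 + 2·u + 1)·e^(-2·u)/4, the numerator is 377·e^(-22/5)/100 and the denominator is 1/4.
This evaluates to P = 0.18514.

P ≈ 0.1851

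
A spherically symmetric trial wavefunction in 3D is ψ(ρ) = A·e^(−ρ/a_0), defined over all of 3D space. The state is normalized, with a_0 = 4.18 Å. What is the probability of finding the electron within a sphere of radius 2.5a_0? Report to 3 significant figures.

With dV = 4πρ²dρ, the probability is ∫|ψ|² dV over ρ ≤ 2.5a_0.
The full normalization integral is A²·[π·a_0^3] = 1, fixing A².
Let u = ρ/a_0; then A², 4π and the length scale all cancel, so P = ∫_{0}^{2.5} u^2·e^(-2·u) du ÷ ∫_{0}^{∞} u^2·e^(-2·u) du.
With ∫ u^2·e^(-2·u) du = -(2·u^2 + 2·u + 1)·e^(-2·u)/4 + C, the region integral is 1/4 - 37·e^(-5)/8 and the full one is 1/4.
The region integral divided by the full integral gives P = 0.8753.

P ≈ 0.875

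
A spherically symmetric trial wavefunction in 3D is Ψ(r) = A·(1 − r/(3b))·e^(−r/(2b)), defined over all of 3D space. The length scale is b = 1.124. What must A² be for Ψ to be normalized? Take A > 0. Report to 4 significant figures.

A^2 ≈ 0.08406

Normalization requires ∫|Ψ|² 4πr² dr = 1, integrated from 0 to ∞.
(Spherical symmetry: dV = 4πr² dr.)
Recall ∫₀^∞ r^m e^(−r/β) dr = m!·β^(m+1), ∫|Ψ|² 4πr² dr = A²·(8·π·b^3/3).
Substituting b = 1.124 gives A² = 0.084059, so A = 0.28993.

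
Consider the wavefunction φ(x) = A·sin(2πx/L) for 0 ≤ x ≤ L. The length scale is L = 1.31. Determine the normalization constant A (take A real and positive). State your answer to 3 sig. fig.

Normalization requires ∫|φ|² dx = 1, integrated from 0 to L.
With ∫₀^L sin²(nπx/L) dx = L/2, ∫|φ|² dx = A²·(L/2).
Setting this equal to 1 gives A² = 1/(L/2).
Substituting L = 1.31 gives A² = 1.527, so A = 1.236.

A ≈ 1.24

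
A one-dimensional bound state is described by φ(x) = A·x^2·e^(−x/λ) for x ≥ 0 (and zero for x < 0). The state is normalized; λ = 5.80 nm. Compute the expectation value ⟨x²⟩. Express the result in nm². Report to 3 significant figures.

By definition ⟨x²⟩ = ∫ x^2 |φ(x)|² dx.
Recall ∫₀^∞ x^m e^(−x/β) dx = m!·β^(m+1), the ratio of the moment integral to the normalization integral gives ⟨x²⟩ = 15·λ^2/2.
With λ = 5.80, ⟨x^2⟩ = 252.3.

⟨x^2⟩ ≈ 252 nm^2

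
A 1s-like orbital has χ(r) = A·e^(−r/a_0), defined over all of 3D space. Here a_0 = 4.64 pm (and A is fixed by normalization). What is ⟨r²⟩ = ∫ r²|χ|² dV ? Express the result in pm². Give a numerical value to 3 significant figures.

⟨r²⟩ = ∫ r^2 |χ|² 4πr² dr over the full domain.
Using ∫₀^∞ rⁿ e^(−αr) dr = n!/αⁿ⁺¹, the ratio of the moment integral to the normalization integral gives ⟨r²⟩ = 3·a_0^2.
Putting a_0 = 4.64 gives 64.59.

⟨r^2⟩ ≈ 64.6 pm^2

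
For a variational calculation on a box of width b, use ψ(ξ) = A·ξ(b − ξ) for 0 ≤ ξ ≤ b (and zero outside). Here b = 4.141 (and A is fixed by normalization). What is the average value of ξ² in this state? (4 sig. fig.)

⟨ξ²⟩ = ∫ ξ^2 |ψ|² dξ over the full domain.
Expanding the polynomial and integrating term by term, evaluating both integrals, ⟨ξ²⟩ = 2·b^2/7.
With b = 4.141, ⟨ξ^2⟩ = 4.8994.

⟨ξ^2⟩ ≈ 4.899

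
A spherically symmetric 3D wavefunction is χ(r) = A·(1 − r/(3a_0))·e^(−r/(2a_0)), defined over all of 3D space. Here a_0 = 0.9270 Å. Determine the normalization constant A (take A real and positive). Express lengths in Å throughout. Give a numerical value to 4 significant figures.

The normalization condition is ∫|χ|² 4πr² dr = 1 from 0 to ∞.
In 3D with spherical symmetry the volume element is 4πr² dr.
The integral (without the A² prefactor) comes out to 8·π·a_0^3/3.
Substituting a_0 = 0.9270 gives A² = 0.14984, so A = 0.38710.

A ≈ 0.3871 Å^(-3/2)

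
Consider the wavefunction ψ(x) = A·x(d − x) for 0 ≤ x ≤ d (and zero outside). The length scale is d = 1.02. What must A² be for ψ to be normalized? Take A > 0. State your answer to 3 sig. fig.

We need A² ∫|f|² dx = 1, taking the integral from 0 to d.
The integral (without the A² prefactor) comes out to d^5/30.
So A² = (d^5/30)^(−1).
Substituting d = 1.02 gives A² = 27.17, so A = 5.213.

A^2 ≈ 27.2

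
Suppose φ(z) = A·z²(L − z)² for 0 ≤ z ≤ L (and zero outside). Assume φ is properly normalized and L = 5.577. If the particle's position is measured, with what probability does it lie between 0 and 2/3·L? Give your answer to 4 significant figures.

P ≈ 0.8552

P = ∫_{0}^{2/3·L} |φ(z)|² dz.
Since A² = 1/(L^9/630), this is the region integral divided by the full normalization integral.
In terms of u = z/L (A² and the length scale cancel between numerator and denominator), P = [∫_{0}^{2/3} u^4·(1 - u)^4 du] / [∫_{0}^{1} u^4·(1 - u)^4 du].
Using ∫ u^4·(1 - u)^4 du = u^5·(70·u^4 - 315·u^3 + 540·u^2 - 420·u + 126)/630, the numerator is ≈ 0.00135739 and the denominator is 1/630.
The result is P = 0.85515.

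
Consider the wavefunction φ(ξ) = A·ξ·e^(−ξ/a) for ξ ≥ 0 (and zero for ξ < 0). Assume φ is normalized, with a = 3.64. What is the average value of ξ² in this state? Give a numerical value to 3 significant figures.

⟨ξ²⟩ = ∫ ξ^2 |φ|² dξ over the full domain.
With ∫₀^∞ ξ^4 e^(−αξ) dξ = 4!/α^5, since the A² factors cancel between numerator and denominator, ⟨ξ²⟩ = 3·a^2.
With a = 3.64, ⟨ξ^2⟩ = 39.75.

⟨ξ^2⟩ ≈ 39.7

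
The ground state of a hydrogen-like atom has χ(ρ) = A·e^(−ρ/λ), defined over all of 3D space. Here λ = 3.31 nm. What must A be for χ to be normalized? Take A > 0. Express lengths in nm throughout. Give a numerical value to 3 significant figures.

A ≈ 0.0937 nm^(-3/2)

We need A² ∫|f|² 4πρ² dρ = 1, taking the integral from 0 to ∞.
In 3D with spherical symmetry the volume element is 4πρ² dρ.
Recall ∫₀^∞ ρ^m e^(−ρ/β) dρ = m!·β^(m+1), with χ = A·e^(−ρ/λ), the integral evaluates to A²·[π·λ^3].
Setting this equal to 1 gives A² = 1/(π·λ^3).
Substituting λ = 3.31 gives A² = 0.008777, so A = 0.09369.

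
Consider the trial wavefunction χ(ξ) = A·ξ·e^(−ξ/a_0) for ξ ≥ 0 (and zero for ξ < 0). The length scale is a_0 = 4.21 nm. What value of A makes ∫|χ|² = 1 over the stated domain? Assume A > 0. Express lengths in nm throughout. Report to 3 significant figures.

We need A² ∫|f|² dξ = 1, taking the integral from 0 to ∞.
Carrying out the integral gives A² · a_0^3/4.
With a_0 = 4.21: A² = 0.05361 and A = 0.2315.

A ≈ 0.232 nm^(-3/2)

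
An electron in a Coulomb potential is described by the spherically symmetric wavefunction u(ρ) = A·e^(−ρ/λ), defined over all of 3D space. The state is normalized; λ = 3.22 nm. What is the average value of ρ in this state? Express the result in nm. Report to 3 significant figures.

The expectation value is the |u|²-weighted average of ρ: ∫ ρ|u|² 4πρ² dρ.
Since the A² factors cancel between numerator and denominator, ⟨ρ⟩ = 3·λ/2.
With λ = 3.22, ⟨ρ⟩ = 4.830.

⟨ρ⟩ ≈ 4.83 nm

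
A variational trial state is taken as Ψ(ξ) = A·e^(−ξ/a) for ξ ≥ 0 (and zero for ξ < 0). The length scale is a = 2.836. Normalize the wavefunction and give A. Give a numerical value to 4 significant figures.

We need A² ∫|f|² dξ = 1, taking the integral from 0 to ∞.
∫|Ψ|² dξ = A²·(a/2).
Hence A² = 1/[a/2].
Substituting a = 2.836 gives A² = 0.70522, so A = 0.83977.

A ≈ 0.8398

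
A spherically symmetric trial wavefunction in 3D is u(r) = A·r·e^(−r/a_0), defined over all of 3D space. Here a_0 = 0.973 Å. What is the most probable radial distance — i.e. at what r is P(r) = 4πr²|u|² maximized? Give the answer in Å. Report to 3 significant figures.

r ≈ 1.95 Å

Set d/dr [P(r) = 4πr²|u|²] = 0 and solve for r > 0.
Solving yields r = 2·a_0.
With a_0 = 0.973, the most probable radial distance is 1.946 Å.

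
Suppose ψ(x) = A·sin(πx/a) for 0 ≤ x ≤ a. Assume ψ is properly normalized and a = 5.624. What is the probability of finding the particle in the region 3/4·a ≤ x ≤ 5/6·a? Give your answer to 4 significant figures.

P = ∫_{3/4·a}^{5/6·a} |ψ(x)|² dx.
With A² fixed by ∫|ψ|² = 1, i.e. A² = (a/2)^(−1), substitute and integrate.
In terms of u = x/a (A² and the length scale cancel between numerator and denominator), P = [∫_{3/4}^{5/6} sin(π·u)^2 du] / [∫_{0}^{1} sin(π·u)^2 du].
Using ∫ sin(π·u)^2 du = u/2 - sin(2·π·u)/(4·π), the numerator is -1/(4·π) + 1/24 + √(3)/(8·π) and the denominator is 1/2.
The result is P = (-6 + π + 3·√(3))/(12·π).

P ≈ 0.06201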